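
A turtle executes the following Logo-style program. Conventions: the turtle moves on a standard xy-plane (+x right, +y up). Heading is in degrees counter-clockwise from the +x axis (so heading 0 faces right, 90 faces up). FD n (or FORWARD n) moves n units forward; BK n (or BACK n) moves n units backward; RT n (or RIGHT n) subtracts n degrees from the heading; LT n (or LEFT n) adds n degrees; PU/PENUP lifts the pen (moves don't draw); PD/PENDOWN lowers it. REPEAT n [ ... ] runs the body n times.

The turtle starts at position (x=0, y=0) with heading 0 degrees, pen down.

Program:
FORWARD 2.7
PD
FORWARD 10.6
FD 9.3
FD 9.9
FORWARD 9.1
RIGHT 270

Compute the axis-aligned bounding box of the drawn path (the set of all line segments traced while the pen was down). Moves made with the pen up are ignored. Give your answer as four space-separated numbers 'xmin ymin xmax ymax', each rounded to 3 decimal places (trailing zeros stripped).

Executing turtle program step by step:
Start: pos=(0,0), heading=0, pen down
FD 2.7: (0,0) -> (2.7,0) [heading=0, draw]
PD: pen down
FD 10.6: (2.7,0) -> (13.3,0) [heading=0, draw]
FD 9.3: (13.3,0) -> (22.6,0) [heading=0, draw]
FD 9.9: (22.6,0) -> (32.5,0) [heading=0, draw]
FD 9.1: (32.5,0) -> (41.6,0) [heading=0, draw]
RT 270: heading 0 -> 90
Final: pos=(41.6,0), heading=90, 5 segment(s) drawn

Segment endpoints: x in {0, 2.7, 13.3, 22.6, 32.5, 41.6}, y in {0}
xmin=0, ymin=0, xmax=41.6, ymax=0

Answer: 0 0 41.6 0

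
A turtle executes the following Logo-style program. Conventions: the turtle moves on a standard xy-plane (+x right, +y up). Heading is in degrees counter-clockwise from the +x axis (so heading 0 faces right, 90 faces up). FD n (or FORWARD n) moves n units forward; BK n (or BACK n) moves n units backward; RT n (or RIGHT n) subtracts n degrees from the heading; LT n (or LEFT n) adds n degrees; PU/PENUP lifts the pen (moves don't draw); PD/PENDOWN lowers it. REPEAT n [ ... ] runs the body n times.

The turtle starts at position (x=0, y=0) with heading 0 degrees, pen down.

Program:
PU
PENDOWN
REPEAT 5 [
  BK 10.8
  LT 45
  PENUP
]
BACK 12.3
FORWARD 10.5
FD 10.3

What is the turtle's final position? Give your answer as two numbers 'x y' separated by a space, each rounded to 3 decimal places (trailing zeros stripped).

Answer: -6.01 -32.084

Derivation:
Executing turtle program step by step:
Start: pos=(0,0), heading=0, pen down
PU: pen up
PD: pen down
REPEAT 5 [
  -- iteration 1/5 --
  BK 10.8: (0,0) -> (-10.8,0) [heading=0, draw]
  LT 45: heading 0 -> 45
  PU: pen up
  -- iteration 2/5 --
  BK 10.8: (-10.8,0) -> (-18.437,-7.637) [heading=45, move]
  LT 45: heading 45 -> 90
  PU: pen up
  -- iteration 3/5 --
  BK 10.8: (-18.437,-7.637) -> (-18.437,-18.437) [heading=90, move]
  LT 45: heading 90 -> 135
  PU: pen up
  -- iteration 4/5 --
  BK 10.8: (-18.437,-18.437) -> (-10.8,-26.074) [heading=135, move]
  LT 45: heading 135 -> 180
  PU: pen up
  -- iteration 5/5 --
  BK 10.8: (-10.8,-26.074) -> (0,-26.074) [heading=180, move]
  LT 45: heading 180 -> 225
  PU: pen up
]
BK 12.3: (0,-26.074) -> (8.697,-17.376) [heading=225, move]
FD 10.5: (8.697,-17.376) -> (1.273,-24.801) [heading=225, move]
FD 10.3: (1.273,-24.801) -> (-6.01,-32.084) [heading=225, move]
Final: pos=(-6.01,-32.084), heading=225, 1 segment(s) drawn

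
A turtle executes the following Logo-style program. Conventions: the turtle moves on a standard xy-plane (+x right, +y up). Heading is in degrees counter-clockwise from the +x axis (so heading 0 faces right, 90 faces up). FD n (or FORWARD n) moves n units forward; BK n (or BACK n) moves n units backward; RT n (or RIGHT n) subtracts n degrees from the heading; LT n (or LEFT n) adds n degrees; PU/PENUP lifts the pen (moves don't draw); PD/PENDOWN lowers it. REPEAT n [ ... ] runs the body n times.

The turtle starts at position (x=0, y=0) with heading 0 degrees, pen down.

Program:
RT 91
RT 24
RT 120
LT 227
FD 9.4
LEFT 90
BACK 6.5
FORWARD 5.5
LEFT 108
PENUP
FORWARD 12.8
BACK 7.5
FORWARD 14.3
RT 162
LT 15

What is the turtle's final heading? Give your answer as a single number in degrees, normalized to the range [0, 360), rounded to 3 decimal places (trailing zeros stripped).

Executing turtle program step by step:
Start: pos=(0,0), heading=0, pen down
RT 91: heading 0 -> 269
RT 24: heading 269 -> 245
RT 120: heading 245 -> 125
LT 227: heading 125 -> 352
FD 9.4: (0,0) -> (9.309,-1.308) [heading=352, draw]
LT 90: heading 352 -> 82
BK 6.5: (9.309,-1.308) -> (8.404,-7.745) [heading=82, draw]
FD 5.5: (8.404,-7.745) -> (9.169,-2.298) [heading=82, draw]
LT 108: heading 82 -> 190
PU: pen up
FD 12.8: (9.169,-2.298) -> (-3.436,-4.521) [heading=190, move]
BK 7.5: (-3.436,-4.521) -> (3.95,-3.219) [heading=190, move]
FD 14.3: (3.95,-3.219) -> (-10.133,-5.702) [heading=190, move]
RT 162: heading 190 -> 28
LT 15: heading 28 -> 43
Final: pos=(-10.133,-5.702), heading=43, 3 segment(s) drawn

Answer: 43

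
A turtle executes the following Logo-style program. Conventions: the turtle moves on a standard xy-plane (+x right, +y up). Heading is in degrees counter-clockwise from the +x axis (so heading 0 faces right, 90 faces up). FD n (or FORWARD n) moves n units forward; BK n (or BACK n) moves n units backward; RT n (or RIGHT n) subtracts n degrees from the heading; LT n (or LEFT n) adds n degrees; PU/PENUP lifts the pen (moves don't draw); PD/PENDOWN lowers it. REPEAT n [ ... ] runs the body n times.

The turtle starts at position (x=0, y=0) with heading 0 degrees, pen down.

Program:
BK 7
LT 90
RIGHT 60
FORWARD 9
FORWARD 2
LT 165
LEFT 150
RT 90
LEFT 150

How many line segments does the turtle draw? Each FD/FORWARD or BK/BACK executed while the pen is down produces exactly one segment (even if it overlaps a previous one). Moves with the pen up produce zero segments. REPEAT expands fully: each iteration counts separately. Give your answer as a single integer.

Executing turtle program step by step:
Start: pos=(0,0), heading=0, pen down
BK 7: (0,0) -> (-7,0) [heading=0, draw]
LT 90: heading 0 -> 90
RT 60: heading 90 -> 30
FD 9: (-7,0) -> (0.794,4.5) [heading=30, draw]
FD 2: (0.794,4.5) -> (2.526,5.5) [heading=30, draw]
LT 165: heading 30 -> 195
LT 150: heading 195 -> 345
RT 90: heading 345 -> 255
LT 150: heading 255 -> 45
Final: pos=(2.526,5.5), heading=45, 3 segment(s) drawn
Segments drawn: 3

Answer: 3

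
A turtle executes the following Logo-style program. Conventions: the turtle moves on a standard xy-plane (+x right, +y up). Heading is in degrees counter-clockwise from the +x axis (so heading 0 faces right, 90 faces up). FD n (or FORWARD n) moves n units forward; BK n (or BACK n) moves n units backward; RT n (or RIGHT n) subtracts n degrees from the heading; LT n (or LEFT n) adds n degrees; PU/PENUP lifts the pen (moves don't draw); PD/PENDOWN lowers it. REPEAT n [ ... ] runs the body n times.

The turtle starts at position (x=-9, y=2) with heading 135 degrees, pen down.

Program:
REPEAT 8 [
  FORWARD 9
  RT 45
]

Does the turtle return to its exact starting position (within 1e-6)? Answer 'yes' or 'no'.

Answer: yes

Derivation:
Executing turtle program step by step:
Start: pos=(-9,2), heading=135, pen down
REPEAT 8 [
  -- iteration 1/8 --
  FD 9: (-9,2) -> (-15.364,8.364) [heading=135, draw]
  RT 45: heading 135 -> 90
  -- iteration 2/8 --
  FD 9: (-15.364,8.364) -> (-15.364,17.364) [heading=90, draw]
  RT 45: heading 90 -> 45
  -- iteration 3/8 --
  FD 9: (-15.364,17.364) -> (-9,23.728) [heading=45, draw]
  RT 45: heading 45 -> 0
  -- iteration 4/8 --
  FD 9: (-9,23.728) -> (0,23.728) [heading=0, draw]
  RT 45: heading 0 -> 315
  -- iteration 5/8 --
  FD 9: (0,23.728) -> (6.364,17.364) [heading=315, draw]
  RT 45: heading 315 -> 270
  -- iteration 6/8 --
  FD 9: (6.364,17.364) -> (6.364,8.364) [heading=270, draw]
  RT 45: heading 270 -> 225
  -- iteration 7/8 --
  FD 9: (6.364,8.364) -> (0,2) [heading=225, draw]
  RT 45: heading 225 -> 180
  -- iteration 8/8 --
  FD 9: (0,2) -> (-9,2) [heading=180, draw]
  RT 45: heading 180 -> 135
]
Final: pos=(-9,2), heading=135, 8 segment(s) drawn

Start position: (-9, 2)
Final position: (-9, 2)
Distance = 0; < 1e-6 -> CLOSED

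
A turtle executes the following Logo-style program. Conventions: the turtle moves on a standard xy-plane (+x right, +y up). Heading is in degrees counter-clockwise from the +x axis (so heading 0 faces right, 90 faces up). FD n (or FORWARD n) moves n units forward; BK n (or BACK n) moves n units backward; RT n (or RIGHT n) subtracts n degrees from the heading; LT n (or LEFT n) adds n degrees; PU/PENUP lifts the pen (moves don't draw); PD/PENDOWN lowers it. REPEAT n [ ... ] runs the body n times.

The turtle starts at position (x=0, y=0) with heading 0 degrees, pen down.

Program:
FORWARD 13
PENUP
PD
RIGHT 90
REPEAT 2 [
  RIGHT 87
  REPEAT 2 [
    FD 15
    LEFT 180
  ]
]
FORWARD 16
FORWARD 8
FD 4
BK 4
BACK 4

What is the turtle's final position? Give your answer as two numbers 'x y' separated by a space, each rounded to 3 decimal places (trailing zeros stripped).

Executing turtle program step by step:
Start: pos=(0,0), heading=0, pen down
FD 13: (0,0) -> (13,0) [heading=0, draw]
PU: pen up
PD: pen down
RT 90: heading 0 -> 270
REPEAT 2 [
  -- iteration 1/2 --
  RT 87: heading 270 -> 183
  REPEAT 2 [
    -- iteration 1/2 --
    FD 15: (13,0) -> (-1.979,-0.785) [heading=183, draw]
    LT 180: heading 183 -> 3
    -- iteration 2/2 --
    FD 15: (-1.979,-0.785) -> (13,0) [heading=3, draw]
    LT 180: heading 3 -> 183
  ]
  -- iteration 2/2 --
  RT 87: heading 183 -> 96
  REPEAT 2 [
    -- iteration 1/2 --
    FD 15: (13,0) -> (11.432,14.918) [heading=96, draw]
    LT 180: heading 96 -> 276
    -- iteration 2/2 --
    FD 15: (11.432,14.918) -> (13,0) [heading=276, draw]
    LT 180: heading 276 -> 96
  ]
]
FD 16: (13,0) -> (11.328,15.912) [heading=96, draw]
FD 8: (11.328,15.912) -> (10.491,23.869) [heading=96, draw]
FD 4: (10.491,23.869) -> (10.073,27.847) [heading=96, draw]
BK 4: (10.073,27.847) -> (10.491,23.869) [heading=96, draw]
BK 4: (10.491,23.869) -> (10.909,19.89) [heading=96, draw]
Final: pos=(10.909,19.89), heading=96, 10 segment(s) drawn

Answer: 10.909 19.89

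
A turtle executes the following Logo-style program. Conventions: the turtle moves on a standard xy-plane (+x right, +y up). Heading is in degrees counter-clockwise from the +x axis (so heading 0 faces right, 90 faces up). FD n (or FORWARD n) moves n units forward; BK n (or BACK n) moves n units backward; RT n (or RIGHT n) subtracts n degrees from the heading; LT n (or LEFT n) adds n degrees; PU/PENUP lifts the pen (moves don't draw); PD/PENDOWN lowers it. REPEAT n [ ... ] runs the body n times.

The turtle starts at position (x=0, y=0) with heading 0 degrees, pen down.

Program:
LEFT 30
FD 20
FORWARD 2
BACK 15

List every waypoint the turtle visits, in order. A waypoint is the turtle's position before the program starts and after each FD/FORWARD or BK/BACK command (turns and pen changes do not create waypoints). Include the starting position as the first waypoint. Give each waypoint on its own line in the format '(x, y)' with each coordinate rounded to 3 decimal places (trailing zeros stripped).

Executing turtle program step by step:
Start: pos=(0,0), heading=0, pen down
LT 30: heading 0 -> 30
FD 20: (0,0) -> (17.321,10) [heading=30, draw]
FD 2: (17.321,10) -> (19.053,11) [heading=30, draw]
BK 15: (19.053,11) -> (6.062,3.5) [heading=30, draw]
Final: pos=(6.062,3.5), heading=30, 3 segment(s) drawn
Waypoints (4 total):
(0, 0)
(17.321, 10)
(19.053, 11)
(6.062, 3.5)

Answer: (0, 0)
(17.321, 10)
(19.053, 11)
(6.062, 3.5)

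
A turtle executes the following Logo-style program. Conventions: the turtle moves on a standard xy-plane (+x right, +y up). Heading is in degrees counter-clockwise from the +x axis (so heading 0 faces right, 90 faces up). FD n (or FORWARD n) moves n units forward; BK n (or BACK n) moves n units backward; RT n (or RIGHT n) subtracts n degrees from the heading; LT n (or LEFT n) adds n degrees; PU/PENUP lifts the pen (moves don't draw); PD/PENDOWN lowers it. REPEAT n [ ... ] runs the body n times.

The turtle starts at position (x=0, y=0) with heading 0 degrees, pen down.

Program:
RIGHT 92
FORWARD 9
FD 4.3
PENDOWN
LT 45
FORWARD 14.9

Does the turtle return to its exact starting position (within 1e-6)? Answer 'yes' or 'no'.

Answer: no

Derivation:
Executing turtle program step by step:
Start: pos=(0,0), heading=0, pen down
RT 92: heading 0 -> 268
FD 9: (0,0) -> (-0.314,-8.995) [heading=268, draw]
FD 4.3: (-0.314,-8.995) -> (-0.464,-13.292) [heading=268, draw]
PD: pen down
LT 45: heading 268 -> 313
FD 14.9: (-0.464,-13.292) -> (9.698,-24.189) [heading=313, draw]
Final: pos=(9.698,-24.189), heading=313, 3 segment(s) drawn

Start position: (0, 0)
Final position: (9.698, -24.189)
Distance = 26.061; >= 1e-6 -> NOT closed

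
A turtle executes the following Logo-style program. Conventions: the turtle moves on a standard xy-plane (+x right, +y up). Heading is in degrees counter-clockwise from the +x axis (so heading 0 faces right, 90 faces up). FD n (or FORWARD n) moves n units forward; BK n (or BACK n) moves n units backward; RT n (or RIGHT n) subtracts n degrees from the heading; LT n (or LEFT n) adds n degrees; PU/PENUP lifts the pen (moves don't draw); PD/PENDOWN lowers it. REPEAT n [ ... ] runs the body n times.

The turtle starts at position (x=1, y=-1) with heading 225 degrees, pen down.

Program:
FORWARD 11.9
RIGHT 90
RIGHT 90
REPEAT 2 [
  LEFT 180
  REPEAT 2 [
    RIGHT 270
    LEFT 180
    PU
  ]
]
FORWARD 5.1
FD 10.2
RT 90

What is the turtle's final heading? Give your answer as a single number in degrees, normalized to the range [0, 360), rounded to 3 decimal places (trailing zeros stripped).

Executing turtle program step by step:
Start: pos=(1,-1), heading=225, pen down
FD 11.9: (1,-1) -> (-7.415,-9.415) [heading=225, draw]
RT 90: heading 225 -> 135
RT 90: heading 135 -> 45
REPEAT 2 [
  -- iteration 1/2 --
  LT 180: heading 45 -> 225
  REPEAT 2 [
    -- iteration 1/2 --
    RT 270: heading 225 -> 315
    LT 180: heading 315 -> 135
    PU: pen up
    -- iteration 2/2 --
    RT 270: heading 135 -> 225
    LT 180: heading 225 -> 45
    PU: pen up
  ]
  -- iteration 2/2 --
  LT 180: heading 45 -> 225
  REPEAT 2 [
    -- iteration 1/2 --
    RT 270: heading 225 -> 315
    LT 180: heading 315 -> 135
    PU: pen up
    -- iteration 2/2 --
    RT 270: heading 135 -> 225
    LT 180: heading 225 -> 45
    PU: pen up
  ]
]
FD 5.1: (-7.415,-9.415) -> (-3.808,-5.808) [heading=45, move]
FD 10.2: (-3.808,-5.808) -> (3.404,1.404) [heading=45, move]
RT 90: heading 45 -> 315
Final: pos=(3.404,1.404), heading=315, 1 segment(s) drawn

Answer: 315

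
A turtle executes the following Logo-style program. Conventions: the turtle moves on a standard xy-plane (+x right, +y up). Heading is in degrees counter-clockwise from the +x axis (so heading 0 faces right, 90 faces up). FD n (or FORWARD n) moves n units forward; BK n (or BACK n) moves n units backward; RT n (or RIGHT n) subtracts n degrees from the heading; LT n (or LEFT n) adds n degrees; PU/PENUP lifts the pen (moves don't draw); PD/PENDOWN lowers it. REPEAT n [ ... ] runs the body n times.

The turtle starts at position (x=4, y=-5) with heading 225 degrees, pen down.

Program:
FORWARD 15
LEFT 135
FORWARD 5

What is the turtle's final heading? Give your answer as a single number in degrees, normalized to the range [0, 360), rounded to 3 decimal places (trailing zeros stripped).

Answer: 0

Derivation:
Executing turtle program step by step:
Start: pos=(4,-5), heading=225, pen down
FD 15: (4,-5) -> (-6.607,-15.607) [heading=225, draw]
LT 135: heading 225 -> 0
FD 5: (-6.607,-15.607) -> (-1.607,-15.607) [heading=0, draw]
Final: pos=(-1.607,-15.607), heading=0, 2 segment(s) drawn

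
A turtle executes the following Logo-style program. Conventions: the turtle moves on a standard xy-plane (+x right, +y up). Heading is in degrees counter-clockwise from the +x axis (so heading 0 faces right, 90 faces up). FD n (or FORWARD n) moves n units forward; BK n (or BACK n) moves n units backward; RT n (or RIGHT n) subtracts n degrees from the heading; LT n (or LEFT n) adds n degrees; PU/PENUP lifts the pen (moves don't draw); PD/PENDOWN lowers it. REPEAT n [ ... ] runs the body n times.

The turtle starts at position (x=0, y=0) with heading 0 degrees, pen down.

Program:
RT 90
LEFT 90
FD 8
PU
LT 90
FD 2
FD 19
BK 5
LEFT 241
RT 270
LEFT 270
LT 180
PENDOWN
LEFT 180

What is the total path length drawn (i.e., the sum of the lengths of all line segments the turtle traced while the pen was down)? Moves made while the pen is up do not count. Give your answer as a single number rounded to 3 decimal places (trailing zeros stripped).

Executing turtle program step by step:
Start: pos=(0,0), heading=0, pen down
RT 90: heading 0 -> 270
LT 90: heading 270 -> 0
FD 8: (0,0) -> (8,0) [heading=0, draw]
PU: pen up
LT 90: heading 0 -> 90
FD 2: (8,0) -> (8,2) [heading=90, move]
FD 19: (8,2) -> (8,21) [heading=90, move]
BK 5: (8,21) -> (8,16) [heading=90, move]
LT 241: heading 90 -> 331
RT 270: heading 331 -> 61
LT 270: heading 61 -> 331
LT 180: heading 331 -> 151
PD: pen down
LT 180: heading 151 -> 331
Final: pos=(8,16), heading=331, 1 segment(s) drawn

Segment lengths:
  seg 1: (0,0) -> (8,0), length = 8
Total = 8

Answer: 8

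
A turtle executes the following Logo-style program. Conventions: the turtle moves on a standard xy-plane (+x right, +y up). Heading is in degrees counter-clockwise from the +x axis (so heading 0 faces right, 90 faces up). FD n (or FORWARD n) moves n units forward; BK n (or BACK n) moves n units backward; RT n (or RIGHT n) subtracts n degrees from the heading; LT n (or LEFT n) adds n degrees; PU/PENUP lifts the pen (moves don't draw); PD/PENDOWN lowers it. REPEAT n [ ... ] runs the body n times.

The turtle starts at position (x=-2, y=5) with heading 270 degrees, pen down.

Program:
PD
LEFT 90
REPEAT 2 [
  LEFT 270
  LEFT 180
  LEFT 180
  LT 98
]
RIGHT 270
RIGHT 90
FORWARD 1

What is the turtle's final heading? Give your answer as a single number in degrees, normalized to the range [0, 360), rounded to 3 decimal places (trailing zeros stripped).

Executing turtle program step by step:
Start: pos=(-2,5), heading=270, pen down
PD: pen down
LT 90: heading 270 -> 0
REPEAT 2 [
  -- iteration 1/2 --
  LT 270: heading 0 -> 270
  LT 180: heading 270 -> 90
  LT 180: heading 90 -> 270
  LT 98: heading 270 -> 8
  -- iteration 2/2 --
  LT 270: heading 8 -> 278
  LT 180: heading 278 -> 98
  LT 180: heading 98 -> 278
  LT 98: heading 278 -> 16
]
RT 270: heading 16 -> 106
RT 90: heading 106 -> 16
FD 1: (-2,5) -> (-1.039,5.276) [heading=16, draw]
Final: pos=(-1.039,5.276), heading=16, 1 segment(s) drawn

Answer: 16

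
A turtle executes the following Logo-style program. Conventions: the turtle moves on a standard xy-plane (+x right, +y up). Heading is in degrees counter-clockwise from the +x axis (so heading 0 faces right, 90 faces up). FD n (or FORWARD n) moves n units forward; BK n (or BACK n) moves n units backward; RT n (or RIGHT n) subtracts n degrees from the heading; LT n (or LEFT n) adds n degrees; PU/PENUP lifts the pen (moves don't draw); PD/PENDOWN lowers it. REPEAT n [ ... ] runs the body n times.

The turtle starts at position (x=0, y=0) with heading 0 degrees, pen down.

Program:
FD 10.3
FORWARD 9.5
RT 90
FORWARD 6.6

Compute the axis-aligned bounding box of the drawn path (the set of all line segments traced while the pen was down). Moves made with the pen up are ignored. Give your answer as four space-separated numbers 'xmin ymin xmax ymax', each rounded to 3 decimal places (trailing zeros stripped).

Answer: 0 -6.6 19.8 0

Derivation:
Executing turtle program step by step:
Start: pos=(0,0), heading=0, pen down
FD 10.3: (0,0) -> (10.3,0) [heading=0, draw]
FD 9.5: (10.3,0) -> (19.8,0) [heading=0, draw]
RT 90: heading 0 -> 270
FD 6.6: (19.8,0) -> (19.8,-6.6) [heading=270, draw]
Final: pos=(19.8,-6.6), heading=270, 3 segment(s) drawn

Segment endpoints: x in {0, 10.3, 19.8}, y in {-6.6, 0}
xmin=0, ymin=-6.6, xmax=19.8, ymax=0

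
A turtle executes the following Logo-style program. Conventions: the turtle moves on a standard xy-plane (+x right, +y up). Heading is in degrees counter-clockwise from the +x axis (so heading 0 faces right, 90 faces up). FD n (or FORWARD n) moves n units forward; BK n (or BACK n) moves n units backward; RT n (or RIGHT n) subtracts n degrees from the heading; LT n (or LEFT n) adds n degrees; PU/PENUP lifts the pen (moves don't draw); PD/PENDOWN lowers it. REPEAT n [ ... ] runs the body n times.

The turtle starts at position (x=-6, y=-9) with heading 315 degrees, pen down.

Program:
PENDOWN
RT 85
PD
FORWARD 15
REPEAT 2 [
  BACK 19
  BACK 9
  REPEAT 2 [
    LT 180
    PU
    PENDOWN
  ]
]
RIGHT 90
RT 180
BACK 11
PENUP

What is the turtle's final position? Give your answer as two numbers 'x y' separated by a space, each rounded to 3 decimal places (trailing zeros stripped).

Answer: 11.928 29.478

Derivation:
Executing turtle program step by step:
Start: pos=(-6,-9), heading=315, pen down
PD: pen down
RT 85: heading 315 -> 230
PD: pen down
FD 15: (-6,-9) -> (-15.642,-20.491) [heading=230, draw]
REPEAT 2 [
  -- iteration 1/2 --
  BK 19: (-15.642,-20.491) -> (-3.429,-5.936) [heading=230, draw]
  BK 9: (-3.429,-5.936) -> (2.356,0.959) [heading=230, draw]
  REPEAT 2 [
    -- iteration 1/2 --
    LT 180: heading 230 -> 50
    PU: pen up
    PD: pen down
    -- iteration 2/2 --
    LT 180: heading 50 -> 230
    PU: pen up
    PD: pen down
  ]
  -- iteration 2/2 --
  BK 19: (2.356,0.959) -> (14.569,15.513) [heading=230, draw]
  BK 9: (14.569,15.513) -> (20.354,22.408) [heading=230, draw]
  REPEAT 2 [
    -- iteration 1/2 --
    LT 180: heading 230 -> 50
    PU: pen up
    PD: pen down
    -- iteration 2/2 --
    LT 180: heading 50 -> 230
    PU: pen up
    PD: pen down
  ]
]
RT 90: heading 230 -> 140
RT 180: heading 140 -> 320
BK 11: (20.354,22.408) -> (11.928,29.478) [heading=320, draw]
PU: pen up
Final: pos=(11.928,29.478), heading=320, 6 segment(s) drawn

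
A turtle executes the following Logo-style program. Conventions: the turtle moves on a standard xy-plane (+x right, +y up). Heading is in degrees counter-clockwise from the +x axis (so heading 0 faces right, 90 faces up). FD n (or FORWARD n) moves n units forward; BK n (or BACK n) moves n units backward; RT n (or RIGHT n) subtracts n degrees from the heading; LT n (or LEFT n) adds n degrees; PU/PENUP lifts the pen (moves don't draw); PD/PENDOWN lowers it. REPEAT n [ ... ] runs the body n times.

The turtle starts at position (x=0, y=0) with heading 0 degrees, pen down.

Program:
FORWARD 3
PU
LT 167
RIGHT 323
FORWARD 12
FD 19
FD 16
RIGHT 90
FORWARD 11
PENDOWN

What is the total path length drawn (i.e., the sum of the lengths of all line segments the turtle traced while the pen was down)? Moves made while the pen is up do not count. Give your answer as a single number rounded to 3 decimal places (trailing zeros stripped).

Executing turtle program step by step:
Start: pos=(0,0), heading=0, pen down
FD 3: (0,0) -> (3,0) [heading=0, draw]
PU: pen up
LT 167: heading 0 -> 167
RT 323: heading 167 -> 204
FD 12: (3,0) -> (-7.963,-4.881) [heading=204, move]
FD 19: (-7.963,-4.881) -> (-25.32,-12.609) [heading=204, move]
FD 16: (-25.32,-12.609) -> (-39.937,-19.117) [heading=204, move]
RT 90: heading 204 -> 114
FD 11: (-39.937,-19.117) -> (-44.411,-9.068) [heading=114, move]
PD: pen down
Final: pos=(-44.411,-9.068), heading=114, 1 segment(s) drawn

Segment lengths:
  seg 1: (0,0) -> (3,0), length = 3
Total = 3

Answer: 3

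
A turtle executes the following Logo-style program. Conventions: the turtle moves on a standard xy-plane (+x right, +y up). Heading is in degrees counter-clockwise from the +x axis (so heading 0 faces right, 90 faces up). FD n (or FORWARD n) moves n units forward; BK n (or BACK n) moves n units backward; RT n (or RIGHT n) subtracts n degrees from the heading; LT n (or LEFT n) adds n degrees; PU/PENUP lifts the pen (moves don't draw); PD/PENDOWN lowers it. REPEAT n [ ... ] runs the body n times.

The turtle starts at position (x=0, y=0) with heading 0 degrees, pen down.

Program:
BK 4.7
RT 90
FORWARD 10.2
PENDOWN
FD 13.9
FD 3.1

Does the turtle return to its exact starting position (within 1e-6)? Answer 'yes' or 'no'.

Answer: no

Derivation:
Executing turtle program step by step:
Start: pos=(0,0), heading=0, pen down
BK 4.7: (0,0) -> (-4.7,0) [heading=0, draw]
RT 90: heading 0 -> 270
FD 10.2: (-4.7,0) -> (-4.7,-10.2) [heading=270, draw]
PD: pen down
FD 13.9: (-4.7,-10.2) -> (-4.7,-24.1) [heading=270, draw]
FD 3.1: (-4.7,-24.1) -> (-4.7,-27.2) [heading=270, draw]
Final: pos=(-4.7,-27.2), heading=270, 4 segment(s) drawn

Start position: (0, 0)
Final position: (-4.7, -27.2)
Distance = 27.603; >= 1e-6 -> NOT closed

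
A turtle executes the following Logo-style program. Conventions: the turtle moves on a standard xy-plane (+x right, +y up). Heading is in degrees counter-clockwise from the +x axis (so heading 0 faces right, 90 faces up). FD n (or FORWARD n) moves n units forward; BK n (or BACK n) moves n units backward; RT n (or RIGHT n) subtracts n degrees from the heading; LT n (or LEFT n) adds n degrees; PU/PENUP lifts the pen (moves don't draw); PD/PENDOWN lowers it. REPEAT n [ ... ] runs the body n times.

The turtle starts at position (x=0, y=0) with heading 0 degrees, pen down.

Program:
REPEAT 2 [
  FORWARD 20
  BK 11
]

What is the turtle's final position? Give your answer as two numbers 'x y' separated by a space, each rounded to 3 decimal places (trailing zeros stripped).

Executing turtle program step by step:
Start: pos=(0,0), heading=0, pen down
REPEAT 2 [
  -- iteration 1/2 --
  FD 20: (0,0) -> (20,0) [heading=0, draw]
  BK 11: (20,0) -> (9,0) [heading=0, draw]
  -- iteration 2/2 --
  FD 20: (9,0) -> (29,0) [heading=0, draw]
  BK 11: (29,0) -> (18,0) [heading=0, draw]
]
Final: pos=(18,0), heading=0, 4 segment(s) drawn

Answer: 18 0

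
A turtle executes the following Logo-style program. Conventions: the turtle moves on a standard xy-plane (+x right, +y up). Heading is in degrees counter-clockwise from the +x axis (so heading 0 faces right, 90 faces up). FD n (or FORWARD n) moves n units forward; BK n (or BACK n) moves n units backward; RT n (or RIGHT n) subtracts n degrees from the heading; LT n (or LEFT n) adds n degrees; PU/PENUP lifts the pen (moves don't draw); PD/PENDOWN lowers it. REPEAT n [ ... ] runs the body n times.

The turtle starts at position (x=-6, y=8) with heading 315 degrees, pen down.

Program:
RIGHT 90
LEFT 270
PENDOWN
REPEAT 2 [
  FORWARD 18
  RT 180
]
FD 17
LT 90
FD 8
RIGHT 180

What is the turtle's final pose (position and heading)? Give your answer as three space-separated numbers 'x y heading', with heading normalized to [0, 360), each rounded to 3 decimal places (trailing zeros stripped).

Answer: -23.678 14.364 45

Derivation:
Executing turtle program step by step:
Start: pos=(-6,8), heading=315, pen down
RT 90: heading 315 -> 225
LT 270: heading 225 -> 135
PD: pen down
REPEAT 2 [
  -- iteration 1/2 --
  FD 18: (-6,8) -> (-18.728,20.728) [heading=135, draw]
  RT 180: heading 135 -> 315
  -- iteration 2/2 --
  FD 18: (-18.728,20.728) -> (-6,8) [heading=315, draw]
  RT 180: heading 315 -> 135
]
FD 17: (-6,8) -> (-18.021,20.021) [heading=135, draw]
LT 90: heading 135 -> 225
FD 8: (-18.021,20.021) -> (-23.678,14.364) [heading=225, draw]
RT 180: heading 225 -> 45
Final: pos=(-23.678,14.364), heading=45, 4 segment(s) drawn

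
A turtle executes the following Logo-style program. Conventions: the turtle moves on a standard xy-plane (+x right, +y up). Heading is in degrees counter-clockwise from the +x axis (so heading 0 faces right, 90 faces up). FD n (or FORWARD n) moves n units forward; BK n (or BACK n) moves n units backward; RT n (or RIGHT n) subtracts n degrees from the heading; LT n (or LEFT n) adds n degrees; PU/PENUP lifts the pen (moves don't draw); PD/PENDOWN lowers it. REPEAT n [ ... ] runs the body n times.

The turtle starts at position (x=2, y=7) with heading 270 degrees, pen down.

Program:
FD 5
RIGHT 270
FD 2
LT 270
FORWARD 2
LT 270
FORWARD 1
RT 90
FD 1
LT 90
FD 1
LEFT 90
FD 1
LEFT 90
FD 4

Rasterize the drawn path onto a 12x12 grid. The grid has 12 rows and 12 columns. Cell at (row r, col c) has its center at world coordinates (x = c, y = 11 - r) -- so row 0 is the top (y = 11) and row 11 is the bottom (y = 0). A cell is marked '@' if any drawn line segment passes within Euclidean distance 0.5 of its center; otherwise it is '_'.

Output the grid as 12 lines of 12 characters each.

Segment 0: (2,7) -> (2,2)
Segment 1: (2,2) -> (4,2)
Segment 2: (4,2) -> (4,0)
Segment 3: (4,0) -> (3,0)
Segment 4: (3,0) -> (3,1)
Segment 5: (3,1) -> (2,1)
Segment 6: (2,1) -> (2,0)
Segment 7: (2,0) -> (6,-0)

Answer: ____________
____________
____________
____________
__@_________
__@_________
__@_________
__@_________
__@_________
__@@@_______
__@@@_______
__@@@@@_____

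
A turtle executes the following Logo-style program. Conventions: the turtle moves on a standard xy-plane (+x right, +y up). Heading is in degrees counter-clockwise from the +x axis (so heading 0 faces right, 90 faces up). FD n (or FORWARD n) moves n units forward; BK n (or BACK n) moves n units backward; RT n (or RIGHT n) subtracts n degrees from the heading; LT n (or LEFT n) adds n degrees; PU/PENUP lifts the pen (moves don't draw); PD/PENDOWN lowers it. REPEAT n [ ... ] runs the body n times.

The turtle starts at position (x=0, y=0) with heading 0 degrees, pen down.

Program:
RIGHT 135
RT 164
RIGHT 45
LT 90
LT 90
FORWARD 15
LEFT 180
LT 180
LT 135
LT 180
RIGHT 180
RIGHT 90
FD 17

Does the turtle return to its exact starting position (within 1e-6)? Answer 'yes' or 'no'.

Executing turtle program step by step:
Start: pos=(0,0), heading=0, pen down
RT 135: heading 0 -> 225
RT 164: heading 225 -> 61
RT 45: heading 61 -> 16
LT 90: heading 16 -> 106
LT 90: heading 106 -> 196
FD 15: (0,0) -> (-14.419,-4.135) [heading=196, draw]
LT 180: heading 196 -> 16
LT 180: heading 16 -> 196
LT 135: heading 196 -> 331
LT 180: heading 331 -> 151
RT 180: heading 151 -> 331
RT 90: heading 331 -> 241
FD 17: (-14.419,-4.135) -> (-22.661,-19.003) [heading=241, draw]
Final: pos=(-22.661,-19.003), heading=241, 2 segment(s) drawn

Start position: (0, 0)
Final position: (-22.661, -19.003)
Distance = 29.574; >= 1e-6 -> NOT closed

Answer: no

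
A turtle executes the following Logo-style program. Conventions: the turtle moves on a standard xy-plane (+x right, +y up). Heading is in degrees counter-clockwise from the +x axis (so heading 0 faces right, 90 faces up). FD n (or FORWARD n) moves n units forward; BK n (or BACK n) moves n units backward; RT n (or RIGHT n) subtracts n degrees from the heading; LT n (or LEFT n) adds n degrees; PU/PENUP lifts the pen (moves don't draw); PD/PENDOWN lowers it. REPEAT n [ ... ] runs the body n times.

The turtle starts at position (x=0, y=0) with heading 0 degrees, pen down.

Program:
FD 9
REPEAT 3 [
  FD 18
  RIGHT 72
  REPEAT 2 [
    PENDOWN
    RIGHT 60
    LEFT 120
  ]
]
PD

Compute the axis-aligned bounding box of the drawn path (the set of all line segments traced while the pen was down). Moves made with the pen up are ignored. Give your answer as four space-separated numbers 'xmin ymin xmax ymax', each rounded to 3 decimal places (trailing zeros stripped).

Executing turtle program step by step:
Start: pos=(0,0), heading=0, pen down
FD 9: (0,0) -> (9,0) [heading=0, draw]
REPEAT 3 [
  -- iteration 1/3 --
  FD 18: (9,0) -> (27,0) [heading=0, draw]
  RT 72: heading 0 -> 288
  REPEAT 2 [
    -- iteration 1/2 --
    PD: pen down
    RT 60: heading 288 -> 228
    LT 120: heading 228 -> 348
    -- iteration 2/2 --
    PD: pen down
    RT 60: heading 348 -> 288
    LT 120: heading 288 -> 48
  ]
  -- iteration 2/3 --
  FD 18: (27,0) -> (39.044,13.377) [heading=48, draw]
  RT 72: heading 48 -> 336
  REPEAT 2 [
    -- iteration 1/2 --
    PD: pen down
    RT 60: heading 336 -> 276
    LT 120: heading 276 -> 36
    -- iteration 2/2 --
    PD: pen down
    RT 60: heading 36 -> 336
    LT 120: heading 336 -> 96
  ]
  -- iteration 3/3 --
  FD 18: (39.044,13.377) -> (37.163,31.278) [heading=96, draw]
  RT 72: heading 96 -> 24
  REPEAT 2 [
    -- iteration 1/2 --
    PD: pen down
    RT 60: heading 24 -> 324
    LT 120: heading 324 -> 84
    -- iteration 2/2 --
    PD: pen down
    RT 60: heading 84 -> 24
    LT 120: heading 24 -> 144
  ]
]
PD: pen down
Final: pos=(37.163,31.278), heading=144, 4 segment(s) drawn

Segment endpoints: x in {0, 9, 27, 37.163, 39.044}, y in {0, 13.377, 31.278}
xmin=0, ymin=0, xmax=39.044, ymax=31.278

Answer: 0 0 39.044 31.278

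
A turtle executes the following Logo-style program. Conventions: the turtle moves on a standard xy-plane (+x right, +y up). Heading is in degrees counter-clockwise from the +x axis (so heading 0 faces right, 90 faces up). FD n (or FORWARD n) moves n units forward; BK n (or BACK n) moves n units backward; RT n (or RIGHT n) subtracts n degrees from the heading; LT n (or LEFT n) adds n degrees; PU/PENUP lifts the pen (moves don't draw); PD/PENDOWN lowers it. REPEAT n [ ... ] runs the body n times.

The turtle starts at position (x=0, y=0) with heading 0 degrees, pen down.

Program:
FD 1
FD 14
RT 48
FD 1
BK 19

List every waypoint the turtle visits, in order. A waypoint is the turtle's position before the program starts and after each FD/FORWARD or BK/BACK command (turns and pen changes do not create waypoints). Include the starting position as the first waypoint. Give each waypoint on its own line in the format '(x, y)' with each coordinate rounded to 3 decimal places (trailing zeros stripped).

Answer: (0, 0)
(1, 0)
(15, 0)
(15.669, -0.743)
(2.956, 13.377)

Derivation:
Executing turtle program step by step:
Start: pos=(0,0), heading=0, pen down
FD 1: (0,0) -> (1,0) [heading=0, draw]
FD 14: (1,0) -> (15,0) [heading=0, draw]
RT 48: heading 0 -> 312
FD 1: (15,0) -> (15.669,-0.743) [heading=312, draw]
BK 19: (15.669,-0.743) -> (2.956,13.377) [heading=312, draw]
Final: pos=(2.956,13.377), heading=312, 4 segment(s) drawn
Waypoints (5 total):
(0, 0)
(1, 0)
(15, 0)
(15.669, -0.743)
(2.956, 13.377)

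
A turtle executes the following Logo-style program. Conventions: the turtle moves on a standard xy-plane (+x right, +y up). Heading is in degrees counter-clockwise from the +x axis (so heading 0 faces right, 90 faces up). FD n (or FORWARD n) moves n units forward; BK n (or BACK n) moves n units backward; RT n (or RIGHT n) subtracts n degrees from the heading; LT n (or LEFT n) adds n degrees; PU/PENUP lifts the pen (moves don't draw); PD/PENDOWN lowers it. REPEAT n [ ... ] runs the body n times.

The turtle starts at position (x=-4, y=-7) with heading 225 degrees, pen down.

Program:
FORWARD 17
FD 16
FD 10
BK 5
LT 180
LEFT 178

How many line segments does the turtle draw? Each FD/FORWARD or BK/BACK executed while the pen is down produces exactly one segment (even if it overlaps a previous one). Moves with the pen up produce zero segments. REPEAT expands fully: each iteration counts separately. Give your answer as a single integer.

Executing turtle program step by step:
Start: pos=(-4,-7), heading=225, pen down
FD 17: (-4,-7) -> (-16.021,-19.021) [heading=225, draw]
FD 16: (-16.021,-19.021) -> (-27.335,-30.335) [heading=225, draw]
FD 10: (-27.335,-30.335) -> (-34.406,-37.406) [heading=225, draw]
BK 5: (-34.406,-37.406) -> (-30.87,-33.87) [heading=225, draw]
LT 180: heading 225 -> 45
LT 178: heading 45 -> 223
Final: pos=(-30.87,-33.87), heading=223, 4 segment(s) drawn
Segments drawn: 4

Answer: 4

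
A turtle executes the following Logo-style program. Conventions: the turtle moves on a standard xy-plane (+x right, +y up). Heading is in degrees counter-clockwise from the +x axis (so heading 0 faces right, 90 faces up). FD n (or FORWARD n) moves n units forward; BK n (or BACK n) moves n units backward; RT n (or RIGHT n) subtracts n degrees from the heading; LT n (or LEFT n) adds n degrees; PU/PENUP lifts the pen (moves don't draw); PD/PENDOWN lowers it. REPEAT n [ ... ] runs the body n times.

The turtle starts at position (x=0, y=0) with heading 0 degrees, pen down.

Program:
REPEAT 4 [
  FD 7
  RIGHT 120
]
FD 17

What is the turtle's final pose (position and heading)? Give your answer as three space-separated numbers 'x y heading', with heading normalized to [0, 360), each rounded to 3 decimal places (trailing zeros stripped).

Answer: -1.5 -14.722 240

Derivation:
Executing turtle program step by step:
Start: pos=(0,0), heading=0, pen down
REPEAT 4 [
  -- iteration 1/4 --
  FD 7: (0,0) -> (7,0) [heading=0, draw]
  RT 120: heading 0 -> 240
  -- iteration 2/4 --
  FD 7: (7,0) -> (3.5,-6.062) [heading=240, draw]
  RT 120: heading 240 -> 120
  -- iteration 3/4 --
  FD 7: (3.5,-6.062) -> (0,0) [heading=120, draw]
  RT 120: heading 120 -> 0
  -- iteration 4/4 --
  FD 7: (0,0) -> (7,0) [heading=0, draw]
  RT 120: heading 0 -> 240
]
FD 17: (7,0) -> (-1.5,-14.722) [heading=240, draw]
Final: pos=(-1.5,-14.722), heading=240, 5 segment(s) drawn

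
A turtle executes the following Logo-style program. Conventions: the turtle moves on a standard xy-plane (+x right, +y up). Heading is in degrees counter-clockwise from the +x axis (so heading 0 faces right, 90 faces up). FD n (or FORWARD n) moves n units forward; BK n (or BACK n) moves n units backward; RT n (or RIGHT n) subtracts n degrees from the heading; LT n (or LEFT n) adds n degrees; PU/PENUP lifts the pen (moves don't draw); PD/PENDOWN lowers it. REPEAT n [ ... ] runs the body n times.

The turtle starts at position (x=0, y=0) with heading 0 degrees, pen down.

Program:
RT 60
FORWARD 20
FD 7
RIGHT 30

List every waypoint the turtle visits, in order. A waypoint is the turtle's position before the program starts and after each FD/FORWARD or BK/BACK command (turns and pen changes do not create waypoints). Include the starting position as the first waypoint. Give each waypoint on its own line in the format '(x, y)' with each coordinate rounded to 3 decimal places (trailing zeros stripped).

Answer: (0, 0)
(10, -17.321)
(13.5, -23.383)

Derivation:
Executing turtle program step by step:
Start: pos=(0,0), heading=0, pen down
RT 60: heading 0 -> 300
FD 20: (0,0) -> (10,-17.321) [heading=300, draw]
FD 7: (10,-17.321) -> (13.5,-23.383) [heading=300, draw]
RT 30: heading 300 -> 270
Final: pos=(13.5,-23.383), heading=270, 2 segment(s) drawn
Waypoints (3 total):
(0, 0)
(10, -17.321)
(13.5, -23.383)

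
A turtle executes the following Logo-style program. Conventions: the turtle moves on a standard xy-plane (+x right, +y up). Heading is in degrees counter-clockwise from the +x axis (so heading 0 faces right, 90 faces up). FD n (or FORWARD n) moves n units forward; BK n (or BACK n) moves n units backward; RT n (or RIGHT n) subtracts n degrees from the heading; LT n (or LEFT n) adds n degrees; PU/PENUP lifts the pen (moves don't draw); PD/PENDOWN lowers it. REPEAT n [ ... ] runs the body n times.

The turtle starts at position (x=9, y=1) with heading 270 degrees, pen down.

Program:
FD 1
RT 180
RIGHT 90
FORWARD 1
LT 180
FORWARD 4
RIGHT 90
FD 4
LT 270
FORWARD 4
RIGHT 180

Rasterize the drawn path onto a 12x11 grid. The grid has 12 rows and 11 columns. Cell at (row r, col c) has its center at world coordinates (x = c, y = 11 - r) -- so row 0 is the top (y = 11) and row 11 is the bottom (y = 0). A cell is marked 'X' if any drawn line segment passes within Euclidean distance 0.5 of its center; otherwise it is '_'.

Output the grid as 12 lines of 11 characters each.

Answer: ___________
___________
___________
___________
___________
___________
___________
______XXXXX
______X____
______X____
______X__X_
______XXXXX

Derivation:
Segment 0: (9,1) -> (9,0)
Segment 1: (9,0) -> (10,0)
Segment 2: (10,0) -> (6,0)
Segment 3: (6,0) -> (6,4)
Segment 4: (6,4) -> (10,4)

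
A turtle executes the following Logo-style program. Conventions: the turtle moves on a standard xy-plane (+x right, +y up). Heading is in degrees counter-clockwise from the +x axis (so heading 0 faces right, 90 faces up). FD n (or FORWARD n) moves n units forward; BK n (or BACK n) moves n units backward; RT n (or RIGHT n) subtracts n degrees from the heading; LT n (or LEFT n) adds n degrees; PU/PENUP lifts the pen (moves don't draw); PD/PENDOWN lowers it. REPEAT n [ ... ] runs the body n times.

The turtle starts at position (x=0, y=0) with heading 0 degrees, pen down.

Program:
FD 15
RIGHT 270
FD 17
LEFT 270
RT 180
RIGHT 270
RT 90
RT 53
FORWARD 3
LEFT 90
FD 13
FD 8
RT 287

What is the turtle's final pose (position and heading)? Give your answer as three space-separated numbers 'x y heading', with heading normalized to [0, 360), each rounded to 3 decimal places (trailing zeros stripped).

Answer: -3.577 6.758 290

Derivation:
Executing turtle program step by step:
Start: pos=(0,0), heading=0, pen down
FD 15: (0,0) -> (15,0) [heading=0, draw]
RT 270: heading 0 -> 90
FD 17: (15,0) -> (15,17) [heading=90, draw]
LT 270: heading 90 -> 0
RT 180: heading 0 -> 180
RT 270: heading 180 -> 270
RT 90: heading 270 -> 180
RT 53: heading 180 -> 127
FD 3: (15,17) -> (13.195,19.396) [heading=127, draw]
LT 90: heading 127 -> 217
FD 13: (13.195,19.396) -> (2.812,11.572) [heading=217, draw]
FD 8: (2.812,11.572) -> (-3.577,6.758) [heading=217, draw]
RT 287: heading 217 -> 290
Final: pos=(-3.577,6.758), heading=290, 5 segment(s) drawn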